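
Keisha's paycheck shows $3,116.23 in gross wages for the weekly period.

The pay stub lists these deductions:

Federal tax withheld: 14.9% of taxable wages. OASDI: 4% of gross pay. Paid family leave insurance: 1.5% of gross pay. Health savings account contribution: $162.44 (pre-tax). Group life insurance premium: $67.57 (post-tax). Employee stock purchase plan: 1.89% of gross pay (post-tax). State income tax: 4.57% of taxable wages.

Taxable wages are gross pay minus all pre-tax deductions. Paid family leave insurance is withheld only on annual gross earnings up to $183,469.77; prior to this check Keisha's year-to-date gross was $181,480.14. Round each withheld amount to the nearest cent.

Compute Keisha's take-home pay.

$2,097.73

Health savings account contribution: $162.44
Taxable wages = $3,116.23 − $162.44 = $2,953.79
Federal tax withheld: $2,953.79 × 0.149 = $440.11
State income tax: $2,953.79 × 0.0457 = $134.99
OASDI: $3,116.23 × 0.04 = $124.65
Paid family leave insurance: only $183,469.77 − $181,480.14 = $1,989.63 of this check is subject → $1,989.63 × 0.015 = $29.84
Group life insurance premium: $67.57
Employee stock purchase plan: $3,116.23 × 0.0189 = $58.90
Total deductions = $162.44 + $440.11 + $134.99 + $124.65 + $29.84 + $67.57 + $58.90 = $1,018.50
Net pay = $3,116.23 − $1,018.50 = $2,097.73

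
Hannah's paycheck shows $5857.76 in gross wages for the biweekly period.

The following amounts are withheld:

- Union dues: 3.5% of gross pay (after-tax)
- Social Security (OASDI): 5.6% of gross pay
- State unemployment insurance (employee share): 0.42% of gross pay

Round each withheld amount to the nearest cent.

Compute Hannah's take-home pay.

$5300.11

Social Security (OASDI): $5857.76 × 0.056 = $328.03
State unemployment insurance (employee share): $5857.76 × 0.0042 = $24.60
Union dues: $5857.76 × 0.035 = $205.02
Total deductions = $328.03 + $24.60 + $205.02 = $557.65
Net pay = $5857.76 − $557.65 = $5300.11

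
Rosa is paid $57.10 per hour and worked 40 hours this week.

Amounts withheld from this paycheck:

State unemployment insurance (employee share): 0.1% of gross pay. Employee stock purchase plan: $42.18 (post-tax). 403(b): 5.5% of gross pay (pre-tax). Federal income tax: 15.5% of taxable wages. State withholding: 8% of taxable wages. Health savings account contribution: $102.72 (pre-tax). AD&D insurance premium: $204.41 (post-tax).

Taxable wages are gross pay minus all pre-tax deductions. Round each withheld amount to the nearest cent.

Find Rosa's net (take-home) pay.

$1323.71

Gross pay: 40 × $57.10 = $2284.00
403(b): $2284.00 × 0.055 = $125.62
Health savings account contribution: $102.72
Pre-tax total = $125.62 + $102.72 = $228.34
Taxable wages = $2284.00 − $228.34 = $2055.66
Federal income tax: $2055.66 × 0.155 = $318.63
State withholding: $2055.66 × 0.08 = $164.45
State unemployment insurance (employee share): $2284.00 × 0.001 = $2.28
AD&D insurance premium: $204.41
Employee stock purchase plan: $42.18
Total deductions = $125.62 + $102.72 + $318.63 + $164.45 + $2.28 + $204.41 + $42.18 = $960.29
Net pay = $2284.00 − $960.29 = $1323.71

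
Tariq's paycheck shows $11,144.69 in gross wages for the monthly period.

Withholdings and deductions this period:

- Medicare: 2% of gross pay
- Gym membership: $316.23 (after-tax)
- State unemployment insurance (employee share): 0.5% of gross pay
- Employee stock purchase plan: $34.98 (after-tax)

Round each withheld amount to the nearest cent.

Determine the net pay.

$10,514.87

Medicare: $11,144.69 × 0.02 = $222.89
State unemployment insurance (employee share): $11,144.69 × 0.005 = $55.72
Gym membership: $316.23
Employee stock purchase plan: $34.98
Total deductions = $222.89 + $55.72 + $316.23 + $34.98 = $629.82
Net pay = $11,144.69 − $629.82 = $10,514.87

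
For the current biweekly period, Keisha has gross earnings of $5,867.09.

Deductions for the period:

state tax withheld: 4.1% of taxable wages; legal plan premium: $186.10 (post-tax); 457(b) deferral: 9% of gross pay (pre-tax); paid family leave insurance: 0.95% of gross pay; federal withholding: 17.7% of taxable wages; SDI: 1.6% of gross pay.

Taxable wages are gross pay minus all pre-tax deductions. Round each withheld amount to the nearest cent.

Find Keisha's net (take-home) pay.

$3,839.43

457(b) deferral: $5,867.09 × 0.09 = $528.04
Taxable wages = $5,867.09 − $528.04 = $5,339.05
State tax withheld: $5,339.05 × 0.041 = $218.90
Federal withholding: $5,339.05 × 0.177 = $945.01
SDI: $5,867.09 × 0.016 = $93.87
Paid family leave insurance: $5,867.09 × 0.0095 = $55.74
Legal plan premium: $186.10
Total deductions = $528.04 + $218.90 + $945.01 + $93.87 + $55.74 + $186.10 = $2,027.66
Net pay = $5,867.09 − $2,027.66 = $3,839.43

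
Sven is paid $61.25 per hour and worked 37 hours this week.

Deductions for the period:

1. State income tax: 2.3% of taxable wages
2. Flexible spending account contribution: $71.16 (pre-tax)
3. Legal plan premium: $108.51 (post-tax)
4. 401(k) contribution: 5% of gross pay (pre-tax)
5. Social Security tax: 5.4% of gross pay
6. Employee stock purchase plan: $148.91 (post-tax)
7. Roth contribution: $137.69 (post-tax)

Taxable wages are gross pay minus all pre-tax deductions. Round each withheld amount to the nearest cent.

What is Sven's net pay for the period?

Gross pay: 37 × $61.25 = $2266.25
401(k) contribution: $2266.25 × 0.05 = $113.31
Flexible spending account contribution: $71.16
Pre-tax total = $113.31 + $71.16 = $184.47
Taxable wages = $2266.25 − $184.47 = $2081.78
State income tax: $2081.78 × 0.023 = $47.88
Social Security tax: $2266.25 × 0.054 = $122.38
Roth contribution: $137.69
Legal plan premium: $108.51
Employee stock purchase plan: $148.91
Total deductions = $113.31 + $71.16 + $47.88 + $122.38 + $137.69 + $108.51 + $148.91 = $749.84
Net pay = $2266.25 − $749.84 = $1516.41

$1516.41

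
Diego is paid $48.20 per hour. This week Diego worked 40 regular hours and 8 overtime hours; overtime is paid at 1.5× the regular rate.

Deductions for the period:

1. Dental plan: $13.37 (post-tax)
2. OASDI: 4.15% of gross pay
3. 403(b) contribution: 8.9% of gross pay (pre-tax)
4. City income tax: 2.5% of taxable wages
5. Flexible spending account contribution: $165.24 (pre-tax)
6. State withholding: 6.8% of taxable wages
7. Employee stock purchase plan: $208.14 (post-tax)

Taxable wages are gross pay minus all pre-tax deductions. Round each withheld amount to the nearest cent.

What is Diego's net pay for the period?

$1,595.58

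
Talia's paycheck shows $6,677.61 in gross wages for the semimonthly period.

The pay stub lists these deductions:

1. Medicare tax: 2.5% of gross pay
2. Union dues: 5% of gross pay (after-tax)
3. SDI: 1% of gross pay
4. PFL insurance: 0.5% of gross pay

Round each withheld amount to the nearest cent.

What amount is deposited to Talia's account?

$6,076.62

Medicare tax: $6,677.61 × 0.025 = $166.94
SDI: $6,677.61 × 0.01 = $66.78
PFL insurance: $6,677.61 × 0.005 = $33.39
Union dues: $6,677.61 × 0.05 = $333.88
Total deductions = $166.94 + $66.78 + $33.39 + $333.88 = $600.99
Net pay = $6,677.61 − $600.99 = $6,076.62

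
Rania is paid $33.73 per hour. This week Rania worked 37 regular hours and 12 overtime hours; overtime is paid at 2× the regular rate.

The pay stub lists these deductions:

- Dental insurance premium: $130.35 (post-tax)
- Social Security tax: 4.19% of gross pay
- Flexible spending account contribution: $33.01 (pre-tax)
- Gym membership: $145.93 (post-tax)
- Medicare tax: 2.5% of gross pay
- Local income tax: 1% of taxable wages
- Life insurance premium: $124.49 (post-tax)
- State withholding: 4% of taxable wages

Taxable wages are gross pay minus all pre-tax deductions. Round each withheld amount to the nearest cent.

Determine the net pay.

$1,384.87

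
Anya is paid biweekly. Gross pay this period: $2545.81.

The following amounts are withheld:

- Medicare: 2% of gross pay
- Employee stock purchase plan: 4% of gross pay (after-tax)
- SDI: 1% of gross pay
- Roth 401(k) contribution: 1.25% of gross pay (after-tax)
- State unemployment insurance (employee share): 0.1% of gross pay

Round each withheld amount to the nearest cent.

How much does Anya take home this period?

$2333.23

SDI: $2545.81 × 0.01 = $25.46
State unemployment insurance (employee share): $2545.81 × 0.001 = $2.55
Medicare: $2545.81 × 0.02 = $50.92
Roth 401(k) contribution: $2545.81 × 0.0125 = $31.82
Employee stock purchase plan: $2545.81 × 0.04 = $101.83
Total deductions = $25.46 + $2.55 + $50.92 + $31.82 + $101.83 = $212.58
Net pay = $2545.81 − $212.58 = $2333.23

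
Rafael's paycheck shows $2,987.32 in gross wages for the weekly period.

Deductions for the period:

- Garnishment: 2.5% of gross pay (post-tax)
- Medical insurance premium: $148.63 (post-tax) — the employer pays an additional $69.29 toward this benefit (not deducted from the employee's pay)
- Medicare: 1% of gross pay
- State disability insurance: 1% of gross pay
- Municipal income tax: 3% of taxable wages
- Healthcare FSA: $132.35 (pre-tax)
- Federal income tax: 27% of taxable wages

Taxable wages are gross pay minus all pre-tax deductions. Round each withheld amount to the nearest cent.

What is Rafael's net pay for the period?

Healthcare FSA: $132.35
Taxable wages = $2,987.32 − $132.35 = $2,854.97
Federal income tax: $2,854.97 × 0.27 = $770.84
Municipal income tax: $2,854.97 × 0.03 = $85.65
State disability insurance: $2,987.32 × 0.01 = $29.87
Medicare: $2,987.32 × 0.01 = $29.87
Medical insurance premium: $148.63
Garnishment: $2,987.32 × 0.025 = $74.68
(Employer's $69.29 toward medical insurance premium is not withheld from the employee.)
Total deductions = $132.35 + $770.84 + $85.65 + $29.87 + $29.87 + $148.63 + $74.68 = $1,271.89
Net pay = $2,987.32 − $1,271.89 = $1,715.43

$1,715.43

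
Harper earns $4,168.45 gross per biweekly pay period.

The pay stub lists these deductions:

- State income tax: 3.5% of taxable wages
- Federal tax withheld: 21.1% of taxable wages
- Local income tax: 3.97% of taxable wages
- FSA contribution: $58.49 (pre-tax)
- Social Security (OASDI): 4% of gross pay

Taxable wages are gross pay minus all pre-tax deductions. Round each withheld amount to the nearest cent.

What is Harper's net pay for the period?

$2,769.00

FSA contribution: $58.49
Taxable wages = $4,168.45 − $58.49 = $4,109.96
Federal tax withheld: $4,109.96 × 0.211 = $867.20
Local income tax: $4,109.96 × 0.0397 = $163.17
State income tax: $4,109.96 × 0.035 = $143.85
Social Security (OASDI): $4,168.45 × 0.04 = $166.74
Total deductions = $58.49 + $867.20 + $163.17 + $143.85 + $166.74 = $1,399.45
Net pay = $4,168.45 − $1,399.45 = $2,769.00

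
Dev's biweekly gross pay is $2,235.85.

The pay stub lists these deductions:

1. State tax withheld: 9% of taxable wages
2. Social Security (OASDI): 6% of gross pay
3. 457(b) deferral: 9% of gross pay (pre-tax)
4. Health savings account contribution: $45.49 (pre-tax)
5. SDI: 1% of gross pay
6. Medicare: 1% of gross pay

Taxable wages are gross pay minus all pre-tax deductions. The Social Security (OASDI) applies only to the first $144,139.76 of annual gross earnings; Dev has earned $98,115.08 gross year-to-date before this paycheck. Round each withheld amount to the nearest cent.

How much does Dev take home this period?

$1,631.24

Health savings account contribution: $45.49
457(b) deferral: $2,235.85 × 0.09 = $201.23
Pre-tax total = $45.49 + $201.23 = $246.72
Taxable wages = $2,235.85 − $246.72 = $1,989.13
State tax withheld: $1,989.13 × 0.09 = $179.02
Medicare: $2,235.85 × 0.01 = $22.36
Social Security (OASDI): cap not yet reached, full $2,235.85 is subject → $2,235.85 × 0.06 = $134.15
SDI: $2,235.85 × 0.01 = $22.36
Total deductions = $45.49 + $201.23 + $179.02 + $22.36 + $134.15 + $22.36 = $604.61
Net pay = $2,235.85 − $604.61 = $1,631.24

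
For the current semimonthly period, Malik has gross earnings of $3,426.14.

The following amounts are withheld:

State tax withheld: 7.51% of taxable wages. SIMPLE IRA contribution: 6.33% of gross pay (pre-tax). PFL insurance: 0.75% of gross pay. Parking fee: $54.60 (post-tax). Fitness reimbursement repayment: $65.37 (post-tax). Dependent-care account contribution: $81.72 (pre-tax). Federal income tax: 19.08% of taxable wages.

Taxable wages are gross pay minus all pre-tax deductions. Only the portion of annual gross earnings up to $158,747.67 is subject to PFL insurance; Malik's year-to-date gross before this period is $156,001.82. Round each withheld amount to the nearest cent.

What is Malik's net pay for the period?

SIMPLE IRA contribution: $3,426.14 × 0.0633 = $216.87
Dependent-care account contribution: $81.72
Pre-tax total = $216.87 + $81.72 = $298.59
Taxable wages = $3,426.14 − $298.59 = $3,127.55
State tax withheld: $3,127.55 × 0.0751 = $234.88
Federal income tax: $3,127.55 × 0.1908 = $596.74
PFL insurance: only $158,747.67 − $156,001.82 = $2,745.85 of this check is subject → $2,745.85 × 0.0075 = $20.59
Fitness reimbursement repayment: $65.37
Parking fee: $54.60
Total deductions = $216.87 + $81.72 + $234.88 + $596.74 + $20.59 + $65.37 + $54.60 = $1,270.77
Net pay = $3,426.14 − $1,270.77 = $2,155.37

$2,155.37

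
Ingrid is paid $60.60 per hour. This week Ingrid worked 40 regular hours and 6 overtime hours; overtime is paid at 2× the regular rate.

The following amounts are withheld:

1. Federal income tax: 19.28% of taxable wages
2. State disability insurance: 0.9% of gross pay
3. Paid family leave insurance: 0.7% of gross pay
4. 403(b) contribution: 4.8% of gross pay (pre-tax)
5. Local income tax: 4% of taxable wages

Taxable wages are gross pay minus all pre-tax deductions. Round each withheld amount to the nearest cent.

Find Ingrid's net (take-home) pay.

$2,251.13

Regular pay: 40 × $60.60 = $2,424.00
Overtime pay: 6 × $60.60 × 2 = $727.20
Gross pay = $2,424.00 + $727.20 = $3,151.20
403(b) contribution: $3,151.20 × 0.048 = $151.26
Taxable wages = $3,151.20 − $151.26 = $2,999.94
Local income tax: $2,999.94 × 0.04 = $120.00
Federal income tax: $2,999.94 × 0.1928 = $578.39
State disability insurance: $3,151.20 × 0.009 = $28.36
Paid family leave insurance: $3,151.20 × 0.007 = $22.06
Total deductions = $151.26 + $120.00 + $578.39 + $28.36 + $22.06 = $900.07
Net pay = $3,151.20 − $900.07 = $2,251.13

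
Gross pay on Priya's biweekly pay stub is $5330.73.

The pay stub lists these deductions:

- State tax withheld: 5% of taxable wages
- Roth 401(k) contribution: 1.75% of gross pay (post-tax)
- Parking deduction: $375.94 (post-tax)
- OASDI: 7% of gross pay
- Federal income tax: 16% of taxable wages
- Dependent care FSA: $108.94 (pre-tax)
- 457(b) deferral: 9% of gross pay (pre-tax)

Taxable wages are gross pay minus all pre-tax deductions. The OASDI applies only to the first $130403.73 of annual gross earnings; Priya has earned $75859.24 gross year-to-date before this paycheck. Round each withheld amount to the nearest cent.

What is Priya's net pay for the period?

$2903.82

457(b) deferral: $5330.73 × 0.09 = $479.77
Dependent care FSA: $108.94
Pre-tax total = $479.77 + $108.94 = $588.71
Taxable wages = $5330.73 − $588.71 = $4742.02
Federal income tax: $4742.02 × 0.16 = $758.72
State tax withheld: $4742.02 × 0.05 = $237.10
OASDI: cap not yet reached, full $5330.73 is subject → $5330.73 × 0.07 = $373.15
Parking deduction: $375.94
Roth 401(k) contribution: $5330.73 × 0.0175 = $93.29
Total deductions = $479.77 + $108.94 + $758.72 + $237.10 + $373.15 + $375.94 + $93.29 = $2426.91
Net pay = $5330.73 − $2426.91 = $2903.82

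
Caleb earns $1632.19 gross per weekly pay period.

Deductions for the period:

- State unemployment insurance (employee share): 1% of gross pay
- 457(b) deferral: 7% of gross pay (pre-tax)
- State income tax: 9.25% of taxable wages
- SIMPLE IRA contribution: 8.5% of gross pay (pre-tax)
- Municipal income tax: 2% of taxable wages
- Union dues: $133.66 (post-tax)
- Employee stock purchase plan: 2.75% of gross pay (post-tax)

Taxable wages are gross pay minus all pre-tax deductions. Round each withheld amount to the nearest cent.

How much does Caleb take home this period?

$1029.17

SIMPLE IRA contribution: $1632.19 × 0.085 = $138.74
457(b) deferral: $1632.19 × 0.07 = $114.25
Pre-tax total = $138.74 + $114.25 = $252.99
Taxable wages = $1632.19 − $252.99 = $1379.20
State income tax: $1379.20 × 0.0925 = $127.58
Municipal income tax: $1379.20 × 0.02 = $27.58
State unemployment insurance (employee share): $1632.19 × 0.01 = $16.32
Union dues: $133.66
Employee stock purchase plan: $1632.19 × 0.0275 = $44.89
Total deductions = $138.74 + $114.25 + $127.58 + $27.58 + $16.32 + $133.66 + $44.89 = $603.02
Net pay = $1632.19 − $603.02 = $1029.17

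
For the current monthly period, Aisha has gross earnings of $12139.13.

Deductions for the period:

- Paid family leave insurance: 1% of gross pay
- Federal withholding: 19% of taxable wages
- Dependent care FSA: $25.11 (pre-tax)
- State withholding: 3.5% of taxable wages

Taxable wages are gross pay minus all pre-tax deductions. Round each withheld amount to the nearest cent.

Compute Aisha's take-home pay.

$9266.98

Dependent care FSA: $25.11
Taxable wages = $12139.13 − $25.11 = $12114.02
Federal withholding: $12114.02 × 0.19 = $2301.66
State withholding: $12114.02 × 0.035 = $423.99
Paid family leave insurance: $12139.13 × 0.01 = $121.39
Total deductions = $25.11 + $2301.66 + $423.99 + $121.39 = $2872.15
Net pay = $12139.13 − $2872.15 = $9266.98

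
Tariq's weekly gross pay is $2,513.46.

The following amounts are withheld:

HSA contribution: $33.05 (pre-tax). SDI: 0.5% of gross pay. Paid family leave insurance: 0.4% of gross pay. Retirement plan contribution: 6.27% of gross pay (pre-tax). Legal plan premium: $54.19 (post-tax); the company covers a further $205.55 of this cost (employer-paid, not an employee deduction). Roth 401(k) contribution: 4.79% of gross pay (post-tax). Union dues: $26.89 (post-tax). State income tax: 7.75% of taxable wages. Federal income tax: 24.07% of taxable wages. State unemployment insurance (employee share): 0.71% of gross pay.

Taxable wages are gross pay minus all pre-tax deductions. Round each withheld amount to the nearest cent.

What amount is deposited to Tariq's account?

$1,341.76

Retirement plan contribution: $2,513.46 × 0.0627 = $157.59
HSA contribution: $33.05
Pre-tax total = $157.59 + $33.05 = $190.64
Taxable wages = $2,513.46 − $190.64 = $2,322.82
State income tax: $2,322.82 × 0.0775 = $180.02
Federal income tax: $2,322.82 × 0.2407 = $559.10
Paid family leave insurance: $2,513.46 × 0.004 = $10.05
SDI: $2,513.46 × 0.005 = $12.57
State unemployment insurance (employee share): $2,513.46 × 0.0071 = $17.85
Roth 401(k) contribution: $2,513.46 × 0.0479 = $120.39
Legal plan premium: $54.19
Union dues: $26.89
(Employer's $205.55 toward legal plan premium is not withheld from the employee.)
Total deductions = $157.59 + $33.05 + $180.02 + $559.10 + $10.05 + $12.57 + $17.85 + $120.39 + $54.19 + $26.89 = $1,171.70
Net pay = $2,513.46 − $1,171.70 = $1,341.76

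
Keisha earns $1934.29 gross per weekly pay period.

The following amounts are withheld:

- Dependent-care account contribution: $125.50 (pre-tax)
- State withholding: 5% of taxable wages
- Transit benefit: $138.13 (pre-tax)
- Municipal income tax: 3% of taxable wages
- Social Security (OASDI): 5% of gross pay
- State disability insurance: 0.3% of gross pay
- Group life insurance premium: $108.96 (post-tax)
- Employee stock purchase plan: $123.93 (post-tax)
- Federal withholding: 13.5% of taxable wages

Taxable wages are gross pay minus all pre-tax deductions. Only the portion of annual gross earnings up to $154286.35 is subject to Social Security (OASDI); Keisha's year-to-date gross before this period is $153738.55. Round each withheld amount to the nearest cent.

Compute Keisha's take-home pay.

$1045.39

Dependent-care account contribution: $125.50
Transit benefit: $138.13
Pre-tax total = $125.50 + $138.13 = $263.63
Taxable wages = $1934.29 − $263.63 = $1670.66
Federal withholding: $1670.66 × 0.135 = $225.54
State withholding: $1670.66 × 0.05 = $83.53
Municipal income tax: $1670.66 × 0.03 = $50.12
Social Security (OASDI): only $154286.35 − $153738.55 = $547.80 of this check is subject → $547.80 × 0.05 = $27.39
State disability insurance: $1934.29 × 0.003 = $5.80
Employee stock purchase plan: $123.93
Group life insurance premium: $108.96
Total deductions = $125.50 + $138.13 + $225.54 + $83.53 + $50.12 + $27.39 + $5.80 + $123.93 + $108.96 = $888.90
Net pay = $1934.29 − $888.90 = $1045.39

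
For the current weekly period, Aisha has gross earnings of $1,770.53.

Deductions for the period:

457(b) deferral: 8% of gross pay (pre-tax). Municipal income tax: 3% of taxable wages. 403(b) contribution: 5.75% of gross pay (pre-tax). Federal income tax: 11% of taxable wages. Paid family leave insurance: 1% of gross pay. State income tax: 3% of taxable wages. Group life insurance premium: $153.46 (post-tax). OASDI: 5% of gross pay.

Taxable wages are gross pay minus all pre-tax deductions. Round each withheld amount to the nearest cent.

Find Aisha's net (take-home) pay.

403(b) contribution: $1,770.53 × 0.0575 = $101.81
457(b) deferral: $1,770.53 × 0.08 = $141.64
Pre-tax total = $101.81 + $141.64 = $243.45
Taxable wages = $1,770.53 − $243.45 = $1,527.08
Municipal income tax: $1,527.08 × 0.03 = $45.81
State income tax: $1,527.08 × 0.03 = $45.81
Federal income tax: $1,527.08 × 0.11 = $167.98
Paid family leave insurance: $1,770.53 × 0.01 = $17.71
OASDI: $1,770.53 × 0.05 = $88.53
Group life insurance premium: $153.46
Total deductions = $101.81 + $141.64 + $45.81 + $45.81 + $167.98 + $17.71 + $88.53 + $153.46 = $762.75
Net pay = $1,770.53 − $762.75 = $1,007.78

$1,007.78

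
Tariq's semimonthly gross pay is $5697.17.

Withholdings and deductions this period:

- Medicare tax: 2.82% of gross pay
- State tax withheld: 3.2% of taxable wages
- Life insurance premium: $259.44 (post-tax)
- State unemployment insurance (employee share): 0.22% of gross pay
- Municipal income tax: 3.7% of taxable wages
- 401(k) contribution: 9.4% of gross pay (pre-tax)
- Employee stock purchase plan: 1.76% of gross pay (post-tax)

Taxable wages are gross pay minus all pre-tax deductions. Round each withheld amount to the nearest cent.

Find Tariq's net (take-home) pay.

$4272.59

401(k) contribution: $5697.17 × 0.094 = $535.53
Taxable wages = $5697.17 − $535.53 = $5161.64
State tax withheld: $5161.64 × 0.032 = $165.17
Municipal income tax: $5161.64 × 0.037 = $190.98
State unemployment insurance (employee share): $5697.17 × 0.0022 = $12.53
Medicare tax: $5697.17 × 0.0282 = $160.66
Life insurance premium: $259.44
Employee stock purchase plan: $5697.17 × 0.0176 = $100.27
Total deductions = $535.53 + $165.17 + $190.98 + $12.53 + $160.66 + $259.44 + $100.27 = $1424.58
Net pay = $5697.17 − $1424.58 = $4272.59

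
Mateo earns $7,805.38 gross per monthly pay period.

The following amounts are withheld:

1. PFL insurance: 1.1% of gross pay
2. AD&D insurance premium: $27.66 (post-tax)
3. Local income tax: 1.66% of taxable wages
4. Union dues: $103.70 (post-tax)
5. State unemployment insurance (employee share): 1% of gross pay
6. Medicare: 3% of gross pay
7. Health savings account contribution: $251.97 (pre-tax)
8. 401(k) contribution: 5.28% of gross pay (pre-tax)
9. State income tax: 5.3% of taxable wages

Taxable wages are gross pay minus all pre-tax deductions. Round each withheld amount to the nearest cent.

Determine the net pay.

$6,114.82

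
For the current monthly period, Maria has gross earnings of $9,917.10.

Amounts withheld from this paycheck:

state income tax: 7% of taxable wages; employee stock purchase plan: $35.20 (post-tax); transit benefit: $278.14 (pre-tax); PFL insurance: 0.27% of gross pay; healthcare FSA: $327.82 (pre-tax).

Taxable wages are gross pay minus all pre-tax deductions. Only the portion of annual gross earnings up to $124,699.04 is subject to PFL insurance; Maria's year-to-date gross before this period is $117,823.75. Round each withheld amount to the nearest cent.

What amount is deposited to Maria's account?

$8,605.60

Transit benefit: $278.14
Healthcare FSA: $327.82
Pre-tax total = $278.14 + $327.82 = $605.96
Taxable wages = $9,917.10 − $605.96 = $9,311.14
State income tax: $9,311.14 × 0.07 = $651.78
PFL insurance: only $124,699.04 − $117,823.75 = $6,875.29 of this check is subject → $6,875.29 × 0.0027 = $18.56
Employee stock purchase plan: $35.20
Total deductions = $278.14 + $327.82 + $651.78 + $18.56 + $35.20 = $1,311.50
Net pay = $9,917.10 − $1,311.50 = $8,605.60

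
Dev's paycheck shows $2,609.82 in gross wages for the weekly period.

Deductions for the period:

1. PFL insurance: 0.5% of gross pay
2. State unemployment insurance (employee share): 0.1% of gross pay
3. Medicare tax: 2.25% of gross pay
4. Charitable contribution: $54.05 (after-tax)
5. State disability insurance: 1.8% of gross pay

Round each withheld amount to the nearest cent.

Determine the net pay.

State unemployment insurance (employee share): $2,609.82 × 0.001 = $2.61
State disability insurance: $2,609.82 × 0.018 = $46.98
Medicare tax: $2,609.82 × 0.0225 = $58.72
PFL insurance: $2,609.82 × 0.005 = $13.05
Charitable contribution: $54.05
Total deductions = $2.61 + $46.98 + $58.72 + $13.05 + $54.05 = $175.41
Net pay = $2,609.82 − $175.41 = $2,434.41

$2,434.41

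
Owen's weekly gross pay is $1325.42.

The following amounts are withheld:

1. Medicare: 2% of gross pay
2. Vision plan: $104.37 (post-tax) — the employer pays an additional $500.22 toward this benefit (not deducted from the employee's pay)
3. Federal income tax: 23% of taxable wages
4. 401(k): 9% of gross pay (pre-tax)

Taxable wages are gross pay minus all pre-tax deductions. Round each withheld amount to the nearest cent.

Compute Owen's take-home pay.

$797.84

401(k): $1325.42 × 0.09 = $119.29
Taxable wages = $1325.42 − $119.29 = $1206.13
Federal income tax: $1206.13 × 0.23 = $277.41
Medicare: $1325.42 × 0.02 = $26.51
Vision plan: $104.37
(Employer's $500.22 toward vision plan is not withheld from the employee.)
Total deductions = $119.29 + $277.41 + $26.51 + $104.37 = $527.58
Net pay = $1325.42 − $527.58 = $797.84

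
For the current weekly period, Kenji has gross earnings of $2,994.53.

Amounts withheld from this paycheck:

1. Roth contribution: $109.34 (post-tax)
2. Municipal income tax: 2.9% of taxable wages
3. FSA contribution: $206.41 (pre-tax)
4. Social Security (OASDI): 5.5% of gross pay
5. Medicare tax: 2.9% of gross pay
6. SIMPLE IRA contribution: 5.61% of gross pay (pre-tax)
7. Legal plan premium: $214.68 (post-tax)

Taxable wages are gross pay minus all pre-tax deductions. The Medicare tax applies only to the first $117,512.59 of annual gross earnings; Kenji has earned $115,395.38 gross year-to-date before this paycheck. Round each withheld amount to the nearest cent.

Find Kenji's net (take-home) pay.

SIMPLE IRA contribution: $2,994.53 × 0.0561 = $167.99
FSA contribution: $206.41
Pre-tax total = $167.99 + $206.41 = $374.40
Taxable wages = $2,994.53 − $374.40 = $2,620.13
Municipal income tax: $2,620.13 × 0.029 = $75.98
Social Security (OASDI): $2,994.53 × 0.055 = $164.70
Medicare tax: only $117,512.59 − $115,395.38 = $2,117.21 of this check is subject → $2,117.21 × 0.029 = $61.40
Roth contribution: $109.34
Legal plan premium: $214.68
Total deductions = $167.99 + $206.41 + $75.98 + $164.70 + $61.40 + $109.34 + $214.68 = $1,000.50
Net pay = $2,994.53 − $1,000.50 = $1,994.03

$1,994.03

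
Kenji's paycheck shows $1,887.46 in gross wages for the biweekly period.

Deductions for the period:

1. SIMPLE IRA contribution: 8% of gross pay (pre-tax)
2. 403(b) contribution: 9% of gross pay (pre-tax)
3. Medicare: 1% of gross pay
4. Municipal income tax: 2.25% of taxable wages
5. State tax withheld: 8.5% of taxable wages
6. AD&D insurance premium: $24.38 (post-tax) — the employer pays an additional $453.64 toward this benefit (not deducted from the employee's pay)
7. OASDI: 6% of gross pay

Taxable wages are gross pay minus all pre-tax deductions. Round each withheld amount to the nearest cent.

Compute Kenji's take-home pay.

SIMPLE IRA contribution: $1,887.46 × 0.08 = $151.00
403(b) contribution: $1,887.46 × 0.09 = $169.87
Pre-tax total = $151.00 + $169.87 = $320.87
Taxable wages = $1,887.46 − $320.87 = $1,566.59
State tax withheld: $1,566.59 × 0.085 = $133.16
Municipal income tax: $1,566.59 × 0.0225 = $35.25
OASDI: $1,887.46 × 0.06 = $113.25
Medicare: $1,887.46 × 0.01 = $18.87
AD&D insurance premium: $24.38
(Employer's $453.64 toward AD&D insurance premium is not withheld from the employee.)
Total deductions = $151.00 + $169.87 + $133.16 + $35.25 + $113.25 + $18.87 + $24.38 = $645.78
Net pay = $1,887.46 − $645.78 = $1,241.68

$1,241.68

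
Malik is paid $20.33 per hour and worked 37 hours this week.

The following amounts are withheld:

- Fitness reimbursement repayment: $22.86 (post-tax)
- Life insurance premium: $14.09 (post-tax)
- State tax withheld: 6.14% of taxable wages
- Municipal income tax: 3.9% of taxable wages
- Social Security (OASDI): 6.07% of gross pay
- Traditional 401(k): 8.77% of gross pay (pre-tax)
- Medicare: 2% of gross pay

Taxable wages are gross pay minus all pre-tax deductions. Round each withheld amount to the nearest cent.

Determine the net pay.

Gross pay: 37 × $20.33 = $752.21
Traditional 401(k): $752.21 × 0.0877 = $65.97
Taxable wages = $752.21 − $65.97 = $686.24
Municipal income tax: $686.24 × 0.039 = $26.76
State tax withheld: $686.24 × 0.0614 = $42.14
Social Security (OASDI): $752.21 × 0.0607 = $45.66
Medicare: $752.21 × 0.02 = $15.04
Fitness reimbursement repayment: $22.86
Life insurance premium: $14.09
Total deductions = $65.97 + $26.76 + $42.14 + $45.66 + $15.04 + $22.86 + $14.09 = $232.52
Net pay = $752.21 − $232.52 = $519.69

$519.69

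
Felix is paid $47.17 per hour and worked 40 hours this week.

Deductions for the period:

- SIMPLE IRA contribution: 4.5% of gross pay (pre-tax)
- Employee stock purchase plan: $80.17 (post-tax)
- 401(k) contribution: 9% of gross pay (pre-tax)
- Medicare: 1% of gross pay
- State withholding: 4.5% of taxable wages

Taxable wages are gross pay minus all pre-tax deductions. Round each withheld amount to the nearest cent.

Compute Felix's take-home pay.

Gross pay: 40 × $47.17 = $1,886.80
SIMPLE IRA contribution: $1,886.80 × 0.045 = $84.91
401(k) contribution: $1,886.80 × 0.09 = $169.81
Pre-tax total = $84.91 + $169.81 = $254.72
Taxable wages = $1,886.80 − $254.72 = $1,632.08
State withholding: $1,632.08 × 0.045 = $73.44
Medicare: $1,886.80 × 0.01 = $18.87
Employee stock purchase plan: $80.17
Total deductions = $84.91 + $169.81 + $73.44 + $18.87 + $80.17 = $427.20
Net pay = $1,886.80 − $427.20 = $1,459.60

$1,459.60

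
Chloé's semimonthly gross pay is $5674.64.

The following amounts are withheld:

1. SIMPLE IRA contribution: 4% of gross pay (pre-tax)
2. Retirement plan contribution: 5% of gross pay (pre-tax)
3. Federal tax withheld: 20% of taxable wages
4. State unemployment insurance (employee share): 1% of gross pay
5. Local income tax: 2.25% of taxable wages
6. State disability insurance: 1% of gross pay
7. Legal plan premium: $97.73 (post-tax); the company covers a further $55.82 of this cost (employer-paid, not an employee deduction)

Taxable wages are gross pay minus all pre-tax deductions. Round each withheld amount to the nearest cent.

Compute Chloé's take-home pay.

Retirement plan contribution: $5674.64 × 0.05 = $283.73
SIMPLE IRA contribution: $5674.64 × 0.04 = $226.99
Pre-tax total = $283.73 + $226.99 = $510.72
Taxable wages = $5674.64 − $510.72 = $5163.92
Federal tax withheld: $5163.92 × 0.2 = $1032.78
Local income tax: $5163.92 × 0.0225 = $116.19
State unemployment insurance (employee share): $5674.64 × 0.01 = $56.75
State disability insurance: $5674.64 × 0.01 = $56.75
Legal plan premium: $97.73
(Employer's $55.82 toward legal plan premium is not withheld from the employee.)
Total deductions = $283.73 + $226.99 + $1032.78 + $116.19 + $56.75 + $56.75 + $97.73 = $1870.92
Net pay = $5674.64 − $1870.92 = $3803.72

$3803.72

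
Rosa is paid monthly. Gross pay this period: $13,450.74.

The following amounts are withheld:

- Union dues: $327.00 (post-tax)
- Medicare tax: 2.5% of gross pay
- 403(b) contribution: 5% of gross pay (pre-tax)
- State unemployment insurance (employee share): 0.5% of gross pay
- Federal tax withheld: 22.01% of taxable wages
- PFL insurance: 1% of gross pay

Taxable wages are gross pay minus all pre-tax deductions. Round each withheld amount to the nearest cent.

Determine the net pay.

403(b) contribution: $13,450.74 × 0.05 = $672.54
Taxable wages = $13,450.74 − $672.54 = $12,778.20
Federal tax withheld: $12,778.20 × 0.2201 = $2,812.48
Medicare tax: $13,450.74 × 0.025 = $336.27
State unemployment insurance (employee share): $13,450.74 × 0.005 = $67.25
PFL insurance: $13,450.74 × 0.01 = $134.51
Union dues: $327.00
Total deductions = $672.54 + $2,812.48 + $336.27 + $67.25 + $134.51 + $327.00 = $4,350.05
Net pay = $13,450.74 − $4,350.05 = $9,100.69

$9,100.69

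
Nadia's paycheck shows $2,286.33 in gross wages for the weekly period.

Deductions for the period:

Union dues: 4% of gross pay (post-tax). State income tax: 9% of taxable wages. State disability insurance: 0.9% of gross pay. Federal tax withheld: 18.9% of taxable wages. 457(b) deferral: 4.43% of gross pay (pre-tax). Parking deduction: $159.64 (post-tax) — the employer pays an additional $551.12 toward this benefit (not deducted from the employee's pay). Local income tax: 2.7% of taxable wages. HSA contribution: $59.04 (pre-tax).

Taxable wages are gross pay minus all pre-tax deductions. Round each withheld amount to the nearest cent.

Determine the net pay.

457(b) deferral: $2,286.33 × 0.0443 = $101.28
HSA contribution: $59.04
Pre-tax total = $101.28 + $59.04 = $160.32
Taxable wages = $2,286.33 − $160.32 = $2,126.01
Local income tax: $2,126.01 × 0.027 = $57.40
State income tax: $2,126.01 × 0.09 = $191.34
Federal tax withheld: $2,126.01 × 0.189 = $401.82
State disability insurance: $2,286.33 × 0.009 = $20.58
Parking deduction: $159.64
Union dues: $2,286.33 × 0.04 = $91.45
(Employer's $551.12 toward parking deduction is not withheld from the employee.)
Total deductions = $101.28 + $59.04 + $57.40 + $191.34 + $401.82 + $20.58 + $159.64 + $91.45 = $1,082.55
Net pay = $2,286.33 − $1,082.55 = $1,203.78

$1,203.78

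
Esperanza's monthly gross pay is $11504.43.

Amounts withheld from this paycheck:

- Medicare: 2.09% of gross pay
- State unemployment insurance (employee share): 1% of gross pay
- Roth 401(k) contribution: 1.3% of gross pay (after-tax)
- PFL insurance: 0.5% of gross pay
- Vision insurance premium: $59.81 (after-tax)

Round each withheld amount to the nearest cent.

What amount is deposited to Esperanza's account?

State unemployment insurance (employee share): $11504.43 × 0.01 = $115.04
Medicare: $11504.43 × 0.0209 = $240.44
PFL insurance: $11504.43 × 0.005 = $57.52
Vision insurance premium: $59.81
Roth 401(k) contribution: $11504.43 × 0.013 = $149.56
Total deductions = $115.04 + $240.44 + $57.52 + $59.81 + $149.56 = $622.37
Net pay = $11504.43 − $622.37 = $10882.06

$10882.06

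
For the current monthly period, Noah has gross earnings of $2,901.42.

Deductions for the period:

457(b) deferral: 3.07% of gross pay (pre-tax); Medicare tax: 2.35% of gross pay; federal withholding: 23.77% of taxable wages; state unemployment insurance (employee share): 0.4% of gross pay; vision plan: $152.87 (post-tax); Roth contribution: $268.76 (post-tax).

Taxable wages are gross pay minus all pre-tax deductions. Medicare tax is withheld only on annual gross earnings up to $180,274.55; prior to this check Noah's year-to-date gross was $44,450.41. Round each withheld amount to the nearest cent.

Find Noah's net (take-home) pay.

$1,642.43

457(b) deferral: $2,901.42 × 0.0307 = $89.07
Taxable wages = $2,901.42 − $89.07 = $2,812.35
Federal withholding: $2,812.35 × 0.2377 = $668.50
State unemployment insurance (employee share): $2,901.42 × 0.004 = $11.61
Medicare tax: cap not yet reached, full $2,901.42 is subject → $2,901.42 × 0.0235 = $68.18
Roth contribution: $268.76
Vision plan: $152.87
Total deductions = $89.07 + $668.50 + $11.61 + $68.18 + $268.76 + $152.87 = $1,258.99
Net pay = $2,901.42 − $1,258.99 = $1,642.43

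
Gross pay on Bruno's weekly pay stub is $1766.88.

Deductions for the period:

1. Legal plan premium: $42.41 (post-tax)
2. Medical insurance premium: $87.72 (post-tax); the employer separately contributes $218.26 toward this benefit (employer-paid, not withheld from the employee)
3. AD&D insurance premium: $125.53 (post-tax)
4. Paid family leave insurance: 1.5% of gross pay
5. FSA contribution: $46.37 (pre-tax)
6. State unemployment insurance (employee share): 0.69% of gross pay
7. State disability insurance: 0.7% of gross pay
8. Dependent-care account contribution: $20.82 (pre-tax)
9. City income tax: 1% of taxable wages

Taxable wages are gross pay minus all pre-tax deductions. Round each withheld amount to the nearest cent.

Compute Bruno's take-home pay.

$1375.97

FSA contribution: $46.37
Dependent-care account contribution: $20.82
Pre-tax total = $46.37 + $20.82 = $67.19
Taxable wages = $1766.88 − $67.19 = $1699.69
City income tax: $1699.69 × 0.01 = $17.00
Paid family leave insurance: $1766.88 × 0.015 = $26.50
State unemployment insurance (employee share): $1766.88 × 0.0069 = $12.19
State disability insurance: $1766.88 × 0.007 = $12.37
Medical insurance premium: $87.72
AD&D insurance premium: $125.53
Legal plan premium: $42.41
(Employer's $218.26 toward medical insurance premium is not withheld from the employee.)
Total deductions = $46.37 + $20.82 + $17.00 + $26.50 + $12.19 + $12.37 + $87.72 + $125.53 + $42.41 = $390.91
Net pay = $1766.88 − $390.91 = $1375.97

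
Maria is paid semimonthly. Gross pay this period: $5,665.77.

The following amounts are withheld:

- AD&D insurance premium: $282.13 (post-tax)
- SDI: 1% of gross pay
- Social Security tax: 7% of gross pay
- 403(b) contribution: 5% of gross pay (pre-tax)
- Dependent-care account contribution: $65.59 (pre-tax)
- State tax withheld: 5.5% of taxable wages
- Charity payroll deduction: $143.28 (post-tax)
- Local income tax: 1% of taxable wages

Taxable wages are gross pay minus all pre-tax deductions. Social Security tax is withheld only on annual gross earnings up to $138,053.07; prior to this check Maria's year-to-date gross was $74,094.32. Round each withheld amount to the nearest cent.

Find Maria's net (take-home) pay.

$4,092.62

Dependent-care account contribution: $65.59
403(b) contribution: $5,665.77 × 0.05 = $283.29
Pre-tax total = $65.59 + $283.29 = $348.88
Taxable wages = $5,665.77 − $348.88 = $5,316.89
Local income tax: $5,316.89 × 0.01 = $53.17
State tax withheld: $5,316.89 × 0.055 = $292.43
Social Security tax: cap not yet reached, full $5,665.77 is subject → $5,665.77 × 0.07 = $396.60
SDI: $5,665.77 × 0.01 = $56.66
AD&D insurance premium: $282.13
Charity payroll deduction: $143.28
Total deductions = $65.59 + $283.29 + $53.17 + $292.43 + $396.60 + $56.66 + $282.13 + $143.28 = $1,573.15
Net pay = $5,665.77 − $1,573.15 = $4,092.62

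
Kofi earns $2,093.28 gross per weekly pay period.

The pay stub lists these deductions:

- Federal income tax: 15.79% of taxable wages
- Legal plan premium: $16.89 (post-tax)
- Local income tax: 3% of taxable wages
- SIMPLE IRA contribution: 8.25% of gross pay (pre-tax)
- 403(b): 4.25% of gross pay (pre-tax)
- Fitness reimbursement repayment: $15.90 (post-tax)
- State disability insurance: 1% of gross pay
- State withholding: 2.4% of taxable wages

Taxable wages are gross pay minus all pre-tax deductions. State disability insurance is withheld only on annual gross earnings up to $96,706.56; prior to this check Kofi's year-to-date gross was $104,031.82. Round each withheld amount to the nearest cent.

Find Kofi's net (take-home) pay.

$1,410.71

SIMPLE IRA contribution: $2,093.28 × 0.0825 = $172.70
403(b): $2,093.28 × 0.0425 = $88.96
Pre-tax total = $172.70 + $88.96 = $261.66
Taxable wages = $2,093.28 − $261.66 = $1,831.62
Local income tax: $1,831.62 × 0.03 = $54.95
State withholding: $1,831.62 × 0.024 = $43.96
Federal income tax: $1,831.62 × 0.1579 = $289.21
State disability insurance: annual cap $96,706.56 already reached (YTD $104,031.82), so $0.00
Fitness reimbursement repayment: $15.90
Legal plan premium: $16.89
Total deductions = $172.70 + $88.96 + $54.95 + $43.96 + $289.21 + $0.00 + $15.90 + $16.89 = $682.57
Net pay = $2,093.28 − $682.57 = $1,410.71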